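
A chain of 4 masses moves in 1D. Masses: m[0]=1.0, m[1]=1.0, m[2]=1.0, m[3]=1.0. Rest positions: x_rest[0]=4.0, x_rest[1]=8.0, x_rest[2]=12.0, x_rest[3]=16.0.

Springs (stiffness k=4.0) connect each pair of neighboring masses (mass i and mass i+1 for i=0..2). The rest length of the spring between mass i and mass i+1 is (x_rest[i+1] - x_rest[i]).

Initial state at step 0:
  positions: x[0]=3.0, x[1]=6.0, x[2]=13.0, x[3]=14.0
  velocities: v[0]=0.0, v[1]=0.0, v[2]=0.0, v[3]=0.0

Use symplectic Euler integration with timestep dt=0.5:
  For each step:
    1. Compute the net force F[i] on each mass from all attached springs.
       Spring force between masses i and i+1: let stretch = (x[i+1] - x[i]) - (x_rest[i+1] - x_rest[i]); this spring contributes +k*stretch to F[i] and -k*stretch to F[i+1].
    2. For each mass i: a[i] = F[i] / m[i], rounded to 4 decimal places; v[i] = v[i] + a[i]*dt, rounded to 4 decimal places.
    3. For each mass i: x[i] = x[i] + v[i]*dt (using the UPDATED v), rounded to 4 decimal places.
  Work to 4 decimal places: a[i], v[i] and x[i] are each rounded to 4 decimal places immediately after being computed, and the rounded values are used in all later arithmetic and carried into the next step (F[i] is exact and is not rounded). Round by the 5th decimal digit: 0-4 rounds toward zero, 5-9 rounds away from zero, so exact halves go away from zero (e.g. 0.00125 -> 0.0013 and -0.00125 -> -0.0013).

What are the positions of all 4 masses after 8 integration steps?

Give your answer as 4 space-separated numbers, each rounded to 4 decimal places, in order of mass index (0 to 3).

Answer: 3.0000 6.0000 13.0000 14.0000

Derivation:
Step 0: x=[3.0000 6.0000 13.0000 14.0000] v=[0.0000 0.0000 0.0000 0.0000]
Step 1: x=[2.0000 10.0000 7.0000 17.0000] v=[-2.0000 8.0000 -12.0000 6.0000]
Step 2: x=[5.0000 3.0000 14.0000 14.0000] v=[6.0000 -14.0000 14.0000 -6.0000]
Step 3: x=[2.0000 9.0000 10.0000 15.0000] v=[-6.0000 12.0000 -8.0000 2.0000]
Step 4: x=[2.0000 9.0000 10.0000 15.0000] v=[0.0000 0.0000 0.0000 0.0000]
Step 5: x=[5.0000 3.0000 14.0000 14.0000] v=[6.0000 -12.0000 8.0000 -2.0000]
Step 6: x=[2.0000 10.0000 7.0000 17.0000] v=[-6.0000 14.0000 -14.0000 6.0000]
Step 7: x=[3.0000 6.0000 13.0000 14.0000] v=[2.0000 -8.0000 12.0000 -6.0000]
Step 8: x=[3.0000 6.0000 13.0000 14.0000] v=[0.0000 0.0000 0.0000 0.0000]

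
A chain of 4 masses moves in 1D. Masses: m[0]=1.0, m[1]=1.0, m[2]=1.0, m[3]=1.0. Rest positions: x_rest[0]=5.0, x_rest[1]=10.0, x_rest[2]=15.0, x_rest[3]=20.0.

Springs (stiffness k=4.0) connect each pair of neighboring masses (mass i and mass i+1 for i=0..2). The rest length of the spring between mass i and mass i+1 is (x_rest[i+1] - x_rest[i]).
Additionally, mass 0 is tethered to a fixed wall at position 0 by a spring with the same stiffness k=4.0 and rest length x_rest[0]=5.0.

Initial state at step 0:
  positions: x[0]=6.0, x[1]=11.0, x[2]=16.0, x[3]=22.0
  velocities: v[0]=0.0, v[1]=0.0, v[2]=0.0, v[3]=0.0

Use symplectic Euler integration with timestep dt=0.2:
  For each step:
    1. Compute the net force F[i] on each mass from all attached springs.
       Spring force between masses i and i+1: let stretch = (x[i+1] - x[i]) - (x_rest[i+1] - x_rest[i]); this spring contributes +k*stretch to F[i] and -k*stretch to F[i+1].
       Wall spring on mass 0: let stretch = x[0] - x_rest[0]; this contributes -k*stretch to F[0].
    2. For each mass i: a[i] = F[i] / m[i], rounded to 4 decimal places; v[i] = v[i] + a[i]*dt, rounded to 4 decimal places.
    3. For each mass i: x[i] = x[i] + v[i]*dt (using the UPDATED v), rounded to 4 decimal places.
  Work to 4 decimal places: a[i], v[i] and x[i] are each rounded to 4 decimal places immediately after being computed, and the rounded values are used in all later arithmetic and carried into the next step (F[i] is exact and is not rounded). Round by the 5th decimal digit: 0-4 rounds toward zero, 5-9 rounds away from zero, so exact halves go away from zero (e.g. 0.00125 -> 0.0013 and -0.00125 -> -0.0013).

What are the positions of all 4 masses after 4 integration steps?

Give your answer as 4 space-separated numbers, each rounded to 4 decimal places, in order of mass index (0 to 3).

Step 0: x=[6.0000 11.0000 16.0000 22.0000] v=[0.0000 0.0000 0.0000 0.0000]
Step 1: x=[5.8400 11.0000 16.1600 21.8400] v=[-0.8000 0.0000 0.8000 -0.8000]
Step 2: x=[5.5712 11.0000 16.4032 21.5712] v=[-1.3440 0.0000 1.2160 -1.3440]
Step 3: x=[5.2796 10.9959 16.6088 21.2755] v=[-1.4579 -0.0205 1.0278 -1.4784]
Step 4: x=[5.0579 10.9753 16.6630 21.0331] v=[-1.1085 -0.1032 0.2708 -1.2118]

Answer: 5.0579 10.9753 16.6630 21.0331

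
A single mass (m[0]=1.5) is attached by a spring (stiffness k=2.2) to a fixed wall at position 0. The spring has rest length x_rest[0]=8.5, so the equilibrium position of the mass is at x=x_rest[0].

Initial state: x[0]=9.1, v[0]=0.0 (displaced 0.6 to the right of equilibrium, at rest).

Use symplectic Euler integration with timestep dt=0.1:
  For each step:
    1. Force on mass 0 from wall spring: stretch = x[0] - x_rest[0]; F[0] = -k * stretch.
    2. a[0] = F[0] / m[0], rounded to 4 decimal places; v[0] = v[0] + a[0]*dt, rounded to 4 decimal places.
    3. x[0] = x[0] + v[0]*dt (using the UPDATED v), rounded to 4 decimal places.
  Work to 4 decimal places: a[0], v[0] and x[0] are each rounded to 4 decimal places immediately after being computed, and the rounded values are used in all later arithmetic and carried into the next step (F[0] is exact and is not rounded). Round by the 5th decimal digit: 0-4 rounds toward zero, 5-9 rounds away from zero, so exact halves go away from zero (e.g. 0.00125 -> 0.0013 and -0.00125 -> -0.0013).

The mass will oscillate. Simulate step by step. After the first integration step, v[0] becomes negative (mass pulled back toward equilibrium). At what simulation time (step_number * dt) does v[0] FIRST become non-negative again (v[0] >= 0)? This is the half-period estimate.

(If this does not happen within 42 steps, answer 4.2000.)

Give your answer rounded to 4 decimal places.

Step 0: x=[9.1000] v=[0.0000]
Step 1: x=[9.0912] v=[-0.0880]
Step 2: x=[9.0737] v=[-0.1747]
Step 3: x=[9.0478] v=[-0.2588]
Step 4: x=[9.0139] v=[-0.3391]
Step 5: x=[8.9725] v=[-0.4145]
Step 6: x=[8.9241] v=[-0.4838]
Step 7: x=[8.8695] v=[-0.5460]
Step 8: x=[8.8095] v=[-0.6002]
Step 9: x=[8.7449] v=[-0.6456]
Step 10: x=[8.6768] v=[-0.6815]
Step 11: x=[8.6061] v=[-0.7074]
Step 12: x=[8.5338] v=[-0.7230]
Step 13: x=[8.4610] v=[-0.7280]
Step 14: x=[8.3888] v=[-0.7223]
Step 15: x=[8.3182] v=[-0.7060]
Step 16: x=[8.2503] v=[-0.6793]
Step 17: x=[8.1860] v=[-0.6427]
Step 18: x=[8.1263] v=[-0.5967]
Step 19: x=[8.0721] v=[-0.5419]
Step 20: x=[8.0242] v=[-0.4791]
Step 21: x=[7.9833] v=[-0.4093]
Step 22: x=[7.9500] v=[-0.3335]
Step 23: x=[7.9247] v=[-0.2528]
Step 24: x=[7.9079] v=[-0.1684]
Step 25: x=[7.8997] v=[-0.0816]
Step 26: x=[7.9003] v=[0.0064]
First v>=0 after going negative at step 26, time=2.6000

Answer: 2.6000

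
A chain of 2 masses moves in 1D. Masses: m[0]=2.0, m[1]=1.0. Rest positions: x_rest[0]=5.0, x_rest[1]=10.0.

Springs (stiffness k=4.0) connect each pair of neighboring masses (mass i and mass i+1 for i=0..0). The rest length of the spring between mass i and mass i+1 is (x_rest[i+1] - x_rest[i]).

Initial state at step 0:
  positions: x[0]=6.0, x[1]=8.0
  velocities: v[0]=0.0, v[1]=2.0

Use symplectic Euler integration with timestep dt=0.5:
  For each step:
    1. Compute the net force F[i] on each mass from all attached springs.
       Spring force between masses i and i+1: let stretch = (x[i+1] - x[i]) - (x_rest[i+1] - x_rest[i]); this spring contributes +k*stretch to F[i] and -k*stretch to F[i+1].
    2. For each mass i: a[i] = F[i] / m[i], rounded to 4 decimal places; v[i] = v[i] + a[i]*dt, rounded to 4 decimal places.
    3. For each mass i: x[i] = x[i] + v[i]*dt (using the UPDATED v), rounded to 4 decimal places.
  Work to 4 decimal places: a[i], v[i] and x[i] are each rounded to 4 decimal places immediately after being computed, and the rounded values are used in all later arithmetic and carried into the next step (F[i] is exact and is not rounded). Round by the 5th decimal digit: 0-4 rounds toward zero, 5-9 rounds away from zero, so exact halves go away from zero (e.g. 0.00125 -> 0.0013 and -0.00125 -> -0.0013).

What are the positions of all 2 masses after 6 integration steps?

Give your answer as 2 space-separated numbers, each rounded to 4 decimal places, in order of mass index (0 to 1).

Step 0: x=[6.0000 8.0000] v=[0.0000 2.0000]
Step 1: x=[4.5000 12.0000] v=[-3.0000 8.0000]
Step 2: x=[4.2500 13.5000] v=[-0.5000 3.0000]
Step 3: x=[6.1250 10.7500] v=[3.7500 -5.5000]
Step 4: x=[7.8125 8.3750] v=[3.3750 -4.7500]
Step 5: x=[7.2813 10.4375] v=[-1.0625 4.1250]
Step 6: x=[5.8282 14.3438] v=[-2.9063 7.8126]

Answer: 5.8282 14.3438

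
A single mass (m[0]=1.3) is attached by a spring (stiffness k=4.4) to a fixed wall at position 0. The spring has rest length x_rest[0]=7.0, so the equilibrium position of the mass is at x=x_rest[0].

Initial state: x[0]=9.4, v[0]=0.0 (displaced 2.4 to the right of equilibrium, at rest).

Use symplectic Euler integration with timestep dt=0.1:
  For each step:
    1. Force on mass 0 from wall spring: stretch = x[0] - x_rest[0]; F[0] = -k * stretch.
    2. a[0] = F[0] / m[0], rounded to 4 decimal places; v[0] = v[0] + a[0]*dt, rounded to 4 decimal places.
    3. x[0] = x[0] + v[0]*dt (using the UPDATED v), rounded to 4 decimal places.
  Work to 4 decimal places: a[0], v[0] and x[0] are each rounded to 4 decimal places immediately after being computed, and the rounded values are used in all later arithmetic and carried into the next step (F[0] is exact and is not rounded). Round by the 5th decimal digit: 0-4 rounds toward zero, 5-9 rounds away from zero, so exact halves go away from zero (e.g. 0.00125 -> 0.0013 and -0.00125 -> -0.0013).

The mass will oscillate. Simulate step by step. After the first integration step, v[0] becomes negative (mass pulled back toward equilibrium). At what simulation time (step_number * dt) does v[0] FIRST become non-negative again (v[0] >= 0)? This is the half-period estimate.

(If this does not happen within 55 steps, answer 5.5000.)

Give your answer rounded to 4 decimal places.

Step 0: x=[9.4000] v=[0.0000]
Step 1: x=[9.3188] v=[-0.8123]
Step 2: x=[9.1591] v=[-1.5971]
Step 3: x=[8.9263] v=[-2.3279]
Step 4: x=[8.6283] v=[-2.9799]
Step 5: x=[8.2752] v=[-3.5310]
Step 6: x=[7.8789] v=[-3.9626]
Step 7: x=[7.4529] v=[-4.2601]
Step 8: x=[7.0116] v=[-4.4134]
Step 9: x=[6.5699] v=[-4.4173]
Step 10: x=[6.1427] v=[-4.2717]
Step 11: x=[5.7446] v=[-3.9815]
Step 12: x=[5.3889] v=[-3.5566]
Step 13: x=[5.0878] v=[-3.0113]
Step 14: x=[4.8514] v=[-2.3641]
Step 15: x=[4.6877] v=[-1.6369]
Step 16: x=[4.6023] v=[-0.8543]
Step 17: x=[4.5980] v=[-0.0428]
Step 18: x=[4.6750] v=[0.7702]
First v>=0 after going negative at step 18, time=1.8000

Answer: 1.8000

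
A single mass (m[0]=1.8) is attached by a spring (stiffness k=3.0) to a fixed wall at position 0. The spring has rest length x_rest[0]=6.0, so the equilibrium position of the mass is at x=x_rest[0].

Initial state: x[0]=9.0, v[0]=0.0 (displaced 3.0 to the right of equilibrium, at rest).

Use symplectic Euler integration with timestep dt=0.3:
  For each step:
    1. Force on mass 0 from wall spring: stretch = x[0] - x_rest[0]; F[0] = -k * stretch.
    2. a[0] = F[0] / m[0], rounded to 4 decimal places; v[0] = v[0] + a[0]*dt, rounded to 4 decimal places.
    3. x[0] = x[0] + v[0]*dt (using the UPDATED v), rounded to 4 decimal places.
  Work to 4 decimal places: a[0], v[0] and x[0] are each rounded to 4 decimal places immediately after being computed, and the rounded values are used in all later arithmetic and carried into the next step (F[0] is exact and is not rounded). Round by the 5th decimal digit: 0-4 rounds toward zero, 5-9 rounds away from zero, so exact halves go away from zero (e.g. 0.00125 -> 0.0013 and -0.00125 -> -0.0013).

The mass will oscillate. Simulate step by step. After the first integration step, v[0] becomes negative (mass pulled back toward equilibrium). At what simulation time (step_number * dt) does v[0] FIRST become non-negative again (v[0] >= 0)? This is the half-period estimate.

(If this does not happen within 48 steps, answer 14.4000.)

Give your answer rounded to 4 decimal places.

Step 0: x=[9.0000] v=[0.0000]
Step 1: x=[8.5500] v=[-1.5000]
Step 2: x=[7.7175] v=[-2.7750]
Step 3: x=[6.6274] v=[-3.6338]
Step 4: x=[5.4432] v=[-3.9475]
Step 5: x=[4.3425] v=[-3.6691]
Step 6: x=[3.4904] v=[-2.8404]
Step 7: x=[3.0147] v=[-1.5856]
Step 8: x=[2.9868] v=[-0.0930]
Step 9: x=[3.4109] v=[1.4136]
First v>=0 after going negative at step 9, time=2.7000

Answer: 2.7000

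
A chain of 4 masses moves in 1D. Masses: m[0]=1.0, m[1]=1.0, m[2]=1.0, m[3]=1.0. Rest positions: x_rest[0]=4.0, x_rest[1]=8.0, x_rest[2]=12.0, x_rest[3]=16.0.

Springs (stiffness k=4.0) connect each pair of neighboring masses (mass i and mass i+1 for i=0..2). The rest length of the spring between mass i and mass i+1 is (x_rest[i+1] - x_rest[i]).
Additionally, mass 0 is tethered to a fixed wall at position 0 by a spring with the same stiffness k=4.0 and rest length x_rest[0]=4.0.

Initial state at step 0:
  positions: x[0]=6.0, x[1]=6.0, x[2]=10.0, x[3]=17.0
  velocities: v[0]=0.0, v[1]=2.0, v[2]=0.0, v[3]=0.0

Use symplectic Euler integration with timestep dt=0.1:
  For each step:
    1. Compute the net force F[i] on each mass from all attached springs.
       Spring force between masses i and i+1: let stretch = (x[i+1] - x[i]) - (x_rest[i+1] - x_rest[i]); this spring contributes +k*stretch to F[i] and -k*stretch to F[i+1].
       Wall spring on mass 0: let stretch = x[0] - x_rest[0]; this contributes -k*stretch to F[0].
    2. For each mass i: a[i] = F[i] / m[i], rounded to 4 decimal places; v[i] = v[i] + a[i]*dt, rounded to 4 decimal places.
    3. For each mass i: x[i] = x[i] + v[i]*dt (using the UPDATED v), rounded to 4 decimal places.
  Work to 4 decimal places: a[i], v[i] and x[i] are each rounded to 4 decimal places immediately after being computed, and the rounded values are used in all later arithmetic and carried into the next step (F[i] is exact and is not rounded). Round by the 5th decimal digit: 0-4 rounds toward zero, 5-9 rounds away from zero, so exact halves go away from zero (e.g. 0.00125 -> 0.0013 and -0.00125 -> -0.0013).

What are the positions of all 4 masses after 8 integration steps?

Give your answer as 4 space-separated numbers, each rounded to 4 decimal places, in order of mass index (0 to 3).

Answer: 2.0091 9.5802 13.2069 14.4527

Derivation:
Step 0: x=[6.0000 6.0000 10.0000 17.0000] v=[0.0000 2.0000 0.0000 0.0000]
Step 1: x=[5.7600 6.3600 10.1200 16.8800] v=[-2.4000 3.6000 1.2000 -1.2000]
Step 2: x=[5.3136 6.8464 10.3600 16.6496] v=[-4.4640 4.8640 2.4000 -2.3040]
Step 3: x=[4.7160 7.4120 10.7110 16.3276] v=[-5.9763 5.6563 3.5104 -3.2198]
Step 4: x=[4.0376 8.0018 11.1547 15.9410] v=[-6.7843 5.8975 4.4374 -3.8664]
Step 5: x=[3.3562 8.5591 11.6638 15.5229] v=[-6.8137 5.5730 5.0908 -4.1809]
Step 6: x=[2.7487 9.0325 12.2031 15.1105] v=[-6.0750 4.7337 5.3926 -4.1245]
Step 7: x=[2.2826 9.3813 12.7318 14.7418] v=[-4.6610 3.4884 5.2873 -3.6875]
Step 8: x=[2.0091 9.5802 13.2069 14.4527] v=[-2.7346 1.9891 4.7511 -2.8915]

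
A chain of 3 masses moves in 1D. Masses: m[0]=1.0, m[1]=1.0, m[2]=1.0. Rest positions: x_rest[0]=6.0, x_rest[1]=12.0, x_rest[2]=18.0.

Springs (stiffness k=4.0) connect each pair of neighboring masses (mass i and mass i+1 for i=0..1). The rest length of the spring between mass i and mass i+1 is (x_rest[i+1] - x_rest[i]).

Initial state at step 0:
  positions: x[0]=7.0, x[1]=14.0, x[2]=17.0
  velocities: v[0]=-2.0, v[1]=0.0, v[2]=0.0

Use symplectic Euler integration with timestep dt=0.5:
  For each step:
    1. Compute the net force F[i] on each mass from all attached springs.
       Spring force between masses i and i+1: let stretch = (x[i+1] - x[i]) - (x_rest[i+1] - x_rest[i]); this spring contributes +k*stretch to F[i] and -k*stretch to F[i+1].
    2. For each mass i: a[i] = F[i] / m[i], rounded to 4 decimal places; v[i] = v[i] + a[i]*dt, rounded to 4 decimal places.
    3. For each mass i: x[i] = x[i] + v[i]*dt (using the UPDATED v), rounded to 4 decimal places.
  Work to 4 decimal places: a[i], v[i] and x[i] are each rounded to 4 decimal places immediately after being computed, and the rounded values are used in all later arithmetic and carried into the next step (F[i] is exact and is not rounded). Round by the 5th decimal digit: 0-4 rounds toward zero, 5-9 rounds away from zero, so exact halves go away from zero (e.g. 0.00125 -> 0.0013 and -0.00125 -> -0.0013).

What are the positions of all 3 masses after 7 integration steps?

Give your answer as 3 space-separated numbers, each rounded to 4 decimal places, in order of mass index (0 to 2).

Answer: 5.0000 8.0000 18.0000

Derivation:
Step 0: x=[7.0000 14.0000 17.0000] v=[-2.0000 0.0000 0.0000]
Step 1: x=[7.0000 10.0000 20.0000] v=[0.0000 -8.0000 6.0000]
Step 2: x=[4.0000 13.0000 19.0000] v=[-6.0000 6.0000 -2.0000]
Step 3: x=[4.0000 13.0000 18.0000] v=[0.0000 0.0000 -2.0000]
Step 4: x=[7.0000 9.0000 18.0000] v=[6.0000 -8.0000 0.0000]
Step 5: x=[6.0000 12.0000 15.0000] v=[-2.0000 6.0000 -6.0000]
Step 6: x=[5.0000 12.0000 15.0000] v=[-2.0000 0.0000 0.0000]
Step 7: x=[5.0000 8.0000 18.0000] v=[0.0000 -8.0000 6.0000]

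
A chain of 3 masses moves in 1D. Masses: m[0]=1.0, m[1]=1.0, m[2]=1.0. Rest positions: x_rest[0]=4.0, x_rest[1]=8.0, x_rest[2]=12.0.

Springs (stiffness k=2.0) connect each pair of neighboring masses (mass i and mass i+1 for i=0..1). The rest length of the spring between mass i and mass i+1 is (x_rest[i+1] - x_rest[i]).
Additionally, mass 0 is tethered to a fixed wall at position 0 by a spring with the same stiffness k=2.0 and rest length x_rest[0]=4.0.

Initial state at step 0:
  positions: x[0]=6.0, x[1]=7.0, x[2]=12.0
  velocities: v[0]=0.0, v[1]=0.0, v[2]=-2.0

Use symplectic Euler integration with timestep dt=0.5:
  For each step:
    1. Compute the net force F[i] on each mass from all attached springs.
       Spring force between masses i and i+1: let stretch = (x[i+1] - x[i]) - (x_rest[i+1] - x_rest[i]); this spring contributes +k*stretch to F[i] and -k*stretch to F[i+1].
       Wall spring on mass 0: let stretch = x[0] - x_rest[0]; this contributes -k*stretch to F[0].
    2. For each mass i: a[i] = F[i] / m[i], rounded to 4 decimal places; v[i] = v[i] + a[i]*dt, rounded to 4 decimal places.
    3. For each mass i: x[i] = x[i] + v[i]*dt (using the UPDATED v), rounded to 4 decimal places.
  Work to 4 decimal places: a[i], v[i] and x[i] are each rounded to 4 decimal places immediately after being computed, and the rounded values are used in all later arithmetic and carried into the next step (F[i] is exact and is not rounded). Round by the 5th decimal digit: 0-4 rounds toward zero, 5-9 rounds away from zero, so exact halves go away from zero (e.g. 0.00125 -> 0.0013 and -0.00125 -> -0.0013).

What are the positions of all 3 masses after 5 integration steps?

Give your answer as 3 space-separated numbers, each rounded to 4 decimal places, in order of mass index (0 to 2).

Step 0: x=[6.0000 7.0000 12.0000] v=[0.0000 0.0000 -2.0000]
Step 1: x=[3.5000 9.0000 10.5000] v=[-5.0000 4.0000 -3.0000]
Step 2: x=[2.0000 9.0000 10.2500] v=[-3.0000 0.0000 -0.5000]
Step 3: x=[3.0000 6.1250 11.3750] v=[2.0000 -5.7500 2.2500]
Step 4: x=[4.0625 4.3125 11.8750] v=[2.1250 -3.6250 1.0000]
Step 5: x=[3.2188 6.1563 10.5938] v=[-1.6875 3.6875 -2.5625]

Answer: 3.2188 6.1563 10.5938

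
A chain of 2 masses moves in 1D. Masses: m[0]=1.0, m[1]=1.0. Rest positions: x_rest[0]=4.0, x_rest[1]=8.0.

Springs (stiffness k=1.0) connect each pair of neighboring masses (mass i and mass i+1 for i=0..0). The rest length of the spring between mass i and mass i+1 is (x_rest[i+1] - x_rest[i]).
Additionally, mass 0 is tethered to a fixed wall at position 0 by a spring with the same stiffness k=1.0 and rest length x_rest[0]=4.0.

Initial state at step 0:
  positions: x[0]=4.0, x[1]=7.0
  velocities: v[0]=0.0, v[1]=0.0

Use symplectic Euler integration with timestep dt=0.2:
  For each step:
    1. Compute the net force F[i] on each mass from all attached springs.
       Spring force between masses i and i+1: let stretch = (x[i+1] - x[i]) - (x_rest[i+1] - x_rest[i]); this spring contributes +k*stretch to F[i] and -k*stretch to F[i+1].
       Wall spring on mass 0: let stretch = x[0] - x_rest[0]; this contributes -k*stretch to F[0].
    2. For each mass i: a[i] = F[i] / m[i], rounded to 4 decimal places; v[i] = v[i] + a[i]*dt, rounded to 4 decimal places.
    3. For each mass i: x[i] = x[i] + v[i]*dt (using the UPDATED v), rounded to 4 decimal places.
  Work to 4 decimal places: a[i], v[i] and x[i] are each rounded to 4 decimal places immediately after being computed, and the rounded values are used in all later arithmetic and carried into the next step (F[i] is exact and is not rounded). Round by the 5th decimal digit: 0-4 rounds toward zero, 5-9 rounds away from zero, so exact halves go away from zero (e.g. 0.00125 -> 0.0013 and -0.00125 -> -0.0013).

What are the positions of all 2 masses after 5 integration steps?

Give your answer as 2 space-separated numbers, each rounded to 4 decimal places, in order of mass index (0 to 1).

Step 0: x=[4.0000 7.0000] v=[0.0000 0.0000]
Step 1: x=[3.9600 7.0400] v=[-0.2000 0.2000]
Step 2: x=[3.8848 7.1168] v=[-0.3760 0.3840]
Step 3: x=[3.7835 7.2243] v=[-0.5066 0.5376]
Step 4: x=[3.6685 7.3542] v=[-0.5751 0.6494]
Step 5: x=[3.5542 7.4967] v=[-0.5717 0.7123]

Answer: 3.5542 7.4967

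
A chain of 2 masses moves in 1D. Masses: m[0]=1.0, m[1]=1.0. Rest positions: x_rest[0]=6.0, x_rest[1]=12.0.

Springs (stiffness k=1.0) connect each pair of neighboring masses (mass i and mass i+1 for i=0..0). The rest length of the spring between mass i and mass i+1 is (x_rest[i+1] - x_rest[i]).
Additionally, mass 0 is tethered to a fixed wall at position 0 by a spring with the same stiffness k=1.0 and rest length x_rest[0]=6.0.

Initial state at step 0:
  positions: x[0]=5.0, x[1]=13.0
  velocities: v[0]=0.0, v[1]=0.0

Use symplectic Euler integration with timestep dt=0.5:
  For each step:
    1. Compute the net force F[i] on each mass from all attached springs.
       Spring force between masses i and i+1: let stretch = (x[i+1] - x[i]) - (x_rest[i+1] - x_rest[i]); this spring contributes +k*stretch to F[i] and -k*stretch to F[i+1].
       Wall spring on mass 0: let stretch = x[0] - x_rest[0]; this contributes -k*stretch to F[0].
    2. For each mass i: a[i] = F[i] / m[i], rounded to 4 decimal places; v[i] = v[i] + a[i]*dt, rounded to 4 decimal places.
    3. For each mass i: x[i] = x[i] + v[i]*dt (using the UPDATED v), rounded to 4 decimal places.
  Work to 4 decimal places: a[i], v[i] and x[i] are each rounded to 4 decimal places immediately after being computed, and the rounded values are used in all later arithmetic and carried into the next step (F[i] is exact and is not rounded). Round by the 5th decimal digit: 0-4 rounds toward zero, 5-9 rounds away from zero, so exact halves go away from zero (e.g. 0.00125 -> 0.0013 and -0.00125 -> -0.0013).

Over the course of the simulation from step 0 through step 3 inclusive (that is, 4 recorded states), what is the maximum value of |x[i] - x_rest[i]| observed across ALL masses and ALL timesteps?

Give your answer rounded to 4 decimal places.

Answer: 1.3282

Derivation:
Step 0: x=[5.0000 13.0000] v=[0.0000 0.0000]
Step 1: x=[5.7500 12.5000] v=[1.5000 -1.0000]
Step 2: x=[6.7500 11.8125] v=[2.0000 -1.3750]
Step 3: x=[7.3282 11.3594] v=[1.1563 -0.9063]
Max displacement = 1.3282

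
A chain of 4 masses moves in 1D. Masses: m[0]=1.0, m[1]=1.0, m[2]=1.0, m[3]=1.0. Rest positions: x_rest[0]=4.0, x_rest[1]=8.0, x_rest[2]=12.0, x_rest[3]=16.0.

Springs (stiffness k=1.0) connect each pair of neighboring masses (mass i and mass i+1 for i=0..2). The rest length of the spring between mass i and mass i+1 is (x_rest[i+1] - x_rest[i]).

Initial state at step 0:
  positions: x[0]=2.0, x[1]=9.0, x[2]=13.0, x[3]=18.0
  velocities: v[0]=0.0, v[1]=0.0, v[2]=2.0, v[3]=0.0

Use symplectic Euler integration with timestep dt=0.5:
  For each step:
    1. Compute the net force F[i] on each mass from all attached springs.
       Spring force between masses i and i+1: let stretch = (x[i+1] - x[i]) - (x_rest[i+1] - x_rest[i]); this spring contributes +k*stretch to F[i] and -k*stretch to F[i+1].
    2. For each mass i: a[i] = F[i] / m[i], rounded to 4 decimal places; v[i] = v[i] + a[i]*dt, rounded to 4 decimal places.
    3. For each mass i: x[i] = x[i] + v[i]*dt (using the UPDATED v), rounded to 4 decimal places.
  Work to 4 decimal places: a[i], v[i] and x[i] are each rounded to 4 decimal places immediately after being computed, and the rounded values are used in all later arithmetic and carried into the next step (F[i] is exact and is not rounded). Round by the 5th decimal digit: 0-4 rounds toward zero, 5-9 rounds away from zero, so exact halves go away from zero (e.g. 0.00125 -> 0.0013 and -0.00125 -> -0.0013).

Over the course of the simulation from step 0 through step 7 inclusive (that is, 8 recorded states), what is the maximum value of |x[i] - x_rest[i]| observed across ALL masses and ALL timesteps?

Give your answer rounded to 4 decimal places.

Answer: 3.6302

Derivation:
Step 0: x=[2.0000 9.0000 13.0000 18.0000] v=[0.0000 0.0000 2.0000 0.0000]
Step 1: x=[2.7500 8.2500 14.2500 17.7500] v=[1.5000 -1.5000 2.5000 -0.5000]
Step 2: x=[3.8750 7.6250 14.8750 17.6250] v=[2.2500 -1.2500 1.2500 -0.2500]
Step 3: x=[4.9375 7.8750 14.3750 17.8125] v=[2.1250 0.5000 -1.0000 0.3750]
Step 4: x=[5.7344 9.0157 13.1094 18.1407] v=[1.5938 2.2813 -2.5313 0.6563]
Step 5: x=[6.3517 10.3595 12.0782 18.2111] v=[1.2345 2.6875 -2.0625 0.1407]
Step 6: x=[6.9709 11.1310 12.1505 17.7482] v=[1.2384 1.5430 0.1446 -0.9258]
Step 7: x=[7.6302 11.1174 13.3674 16.8859] v=[1.3185 -0.0273 2.4337 -1.7247]
Max displacement = 3.6302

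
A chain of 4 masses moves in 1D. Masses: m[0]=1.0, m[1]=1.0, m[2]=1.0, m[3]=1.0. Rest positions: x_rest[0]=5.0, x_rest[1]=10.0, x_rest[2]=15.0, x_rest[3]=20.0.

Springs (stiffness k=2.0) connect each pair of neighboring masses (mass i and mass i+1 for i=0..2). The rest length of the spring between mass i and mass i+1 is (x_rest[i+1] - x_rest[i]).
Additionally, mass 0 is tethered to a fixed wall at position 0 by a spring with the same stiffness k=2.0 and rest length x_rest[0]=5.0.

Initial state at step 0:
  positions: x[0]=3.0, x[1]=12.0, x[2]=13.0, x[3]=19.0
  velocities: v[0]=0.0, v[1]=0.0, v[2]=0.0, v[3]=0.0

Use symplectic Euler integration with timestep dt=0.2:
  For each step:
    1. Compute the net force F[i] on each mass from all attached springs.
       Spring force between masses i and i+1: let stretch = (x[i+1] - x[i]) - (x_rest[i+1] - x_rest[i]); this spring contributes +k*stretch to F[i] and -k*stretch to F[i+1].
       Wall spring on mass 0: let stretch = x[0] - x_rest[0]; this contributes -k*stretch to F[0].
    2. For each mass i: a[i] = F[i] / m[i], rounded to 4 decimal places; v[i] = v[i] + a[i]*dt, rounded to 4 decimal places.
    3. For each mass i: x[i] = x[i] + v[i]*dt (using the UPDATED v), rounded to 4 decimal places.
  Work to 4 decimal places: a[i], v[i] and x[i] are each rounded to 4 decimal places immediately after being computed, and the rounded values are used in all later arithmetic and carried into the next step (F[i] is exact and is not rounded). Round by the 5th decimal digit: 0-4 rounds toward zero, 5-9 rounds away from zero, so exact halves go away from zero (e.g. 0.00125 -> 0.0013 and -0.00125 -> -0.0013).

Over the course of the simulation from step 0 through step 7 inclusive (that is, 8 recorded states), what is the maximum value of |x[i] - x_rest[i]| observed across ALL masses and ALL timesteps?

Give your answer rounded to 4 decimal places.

Step 0: x=[3.0000 12.0000 13.0000 19.0000] v=[0.0000 0.0000 0.0000 0.0000]
Step 1: x=[3.4800 11.3600 13.4000 18.9200] v=[2.4000 -3.2000 2.0000 -0.4000]
Step 2: x=[4.3120 10.2528 14.0784 18.7984] v=[4.1600 -5.5360 3.3920 -0.6080]
Step 3: x=[5.2743 8.9764 14.8284 18.6992] v=[4.8115 -6.3821 3.7498 -0.4960]
Step 4: x=[6.1108 7.8720 15.4199 18.6903] v=[4.1826 -5.5221 2.9573 -0.0443]
Step 5: x=[6.5994 7.2305 15.6692 18.8198] v=[2.4428 -3.2074 1.2463 0.6475]
Step 6: x=[6.6105 7.2136 15.4954 19.0973] v=[0.0555 -0.0844 -0.8689 1.3873]
Step 7: x=[6.1410 7.8110 14.9472 19.4866] v=[-2.3475 2.9871 -2.7409 1.9465]
Max displacement = 2.7864

Answer: 2.7864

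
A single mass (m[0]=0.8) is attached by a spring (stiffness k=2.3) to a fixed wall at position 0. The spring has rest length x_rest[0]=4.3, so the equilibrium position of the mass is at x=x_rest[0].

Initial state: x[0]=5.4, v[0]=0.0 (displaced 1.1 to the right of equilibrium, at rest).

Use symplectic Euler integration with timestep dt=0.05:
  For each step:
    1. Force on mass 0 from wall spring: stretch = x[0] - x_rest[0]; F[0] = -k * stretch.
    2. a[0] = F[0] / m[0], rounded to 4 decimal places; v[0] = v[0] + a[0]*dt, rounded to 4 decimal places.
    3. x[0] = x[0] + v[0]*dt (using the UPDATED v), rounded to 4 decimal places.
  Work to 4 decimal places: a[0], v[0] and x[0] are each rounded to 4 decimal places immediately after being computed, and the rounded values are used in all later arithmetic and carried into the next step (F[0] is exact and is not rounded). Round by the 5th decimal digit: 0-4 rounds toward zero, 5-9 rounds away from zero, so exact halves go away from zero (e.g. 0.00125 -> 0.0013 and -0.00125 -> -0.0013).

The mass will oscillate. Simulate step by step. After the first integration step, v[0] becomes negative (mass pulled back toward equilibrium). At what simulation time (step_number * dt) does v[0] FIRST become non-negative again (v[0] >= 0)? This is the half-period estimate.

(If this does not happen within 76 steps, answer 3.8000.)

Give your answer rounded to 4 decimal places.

Step 0: x=[5.4000] v=[0.0000]
Step 1: x=[5.3921] v=[-0.1581]
Step 2: x=[5.3763] v=[-0.3151]
Step 3: x=[5.3528] v=[-0.4698]
Step 4: x=[5.3217] v=[-0.6211]
Step 5: x=[5.2833] v=[-0.7680]
Step 6: x=[5.2378] v=[-0.9094]
Step 7: x=[5.1856] v=[-1.0442]
Step 8: x=[5.1270] v=[-1.1715]
Step 9: x=[5.0625] v=[-1.2904]
Step 10: x=[4.9925] v=[-1.4000]
Step 11: x=[4.9175] v=[-1.4995]
Step 12: x=[4.8381] v=[-1.5883]
Step 13: x=[4.7548] v=[-1.6657]
Step 14: x=[4.6682] v=[-1.7311]
Step 15: x=[4.5790] v=[-1.7840]
Step 16: x=[4.4878] v=[-1.8241]
Step 17: x=[4.3952] v=[-1.8511]
Step 18: x=[4.3020] v=[-1.8648]
Step 19: x=[4.2087] v=[-1.8651]
Step 20: x=[4.1161] v=[-1.8520]
Step 21: x=[4.0248] v=[-1.8256]
Step 22: x=[3.9355] v=[-1.7860]
Step 23: x=[3.8488] v=[-1.7336]
Step 24: x=[3.7654] v=[-1.6687]
Step 25: x=[3.6858] v=[-1.5919]
Step 26: x=[3.6106] v=[-1.5036]
Step 27: x=[3.5404] v=[-1.4045]
Step 28: x=[3.4756] v=[-1.2953]
Step 29: x=[3.4168] v=[-1.1768]
Step 30: x=[3.3643] v=[-1.0498]
Step 31: x=[3.3185] v=[-0.9153]
Step 32: x=[3.2798] v=[-0.7742]
Step 33: x=[3.2484] v=[-0.6275]
Step 34: x=[3.2246] v=[-0.4763]
Step 35: x=[3.2085] v=[-0.3217]
Step 36: x=[3.2003] v=[-0.1648]
Step 37: x=[3.2000] v=[-0.0067]
Step 38: x=[3.2076] v=[0.1514]
First v>=0 after going negative at step 38, time=1.9000

Answer: 1.9000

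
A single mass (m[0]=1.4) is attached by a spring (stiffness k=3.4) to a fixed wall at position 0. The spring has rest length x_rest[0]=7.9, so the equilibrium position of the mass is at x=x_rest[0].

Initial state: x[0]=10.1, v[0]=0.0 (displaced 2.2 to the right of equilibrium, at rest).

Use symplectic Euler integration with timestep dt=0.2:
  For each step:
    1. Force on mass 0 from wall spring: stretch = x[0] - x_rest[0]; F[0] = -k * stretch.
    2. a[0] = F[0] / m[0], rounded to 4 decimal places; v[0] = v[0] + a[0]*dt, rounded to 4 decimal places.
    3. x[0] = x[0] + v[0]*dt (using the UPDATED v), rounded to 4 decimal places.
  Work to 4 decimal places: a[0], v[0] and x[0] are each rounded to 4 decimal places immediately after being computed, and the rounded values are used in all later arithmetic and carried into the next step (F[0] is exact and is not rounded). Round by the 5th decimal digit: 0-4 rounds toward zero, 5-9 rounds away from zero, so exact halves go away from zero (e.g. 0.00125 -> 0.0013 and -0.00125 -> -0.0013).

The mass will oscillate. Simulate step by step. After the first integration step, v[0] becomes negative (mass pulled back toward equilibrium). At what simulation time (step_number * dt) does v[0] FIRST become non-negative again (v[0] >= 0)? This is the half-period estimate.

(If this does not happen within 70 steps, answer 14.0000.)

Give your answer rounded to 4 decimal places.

Step 0: x=[10.1000] v=[0.0000]
Step 1: x=[9.8863] v=[-1.0686]
Step 2: x=[9.4796] v=[-2.0334]
Step 3: x=[8.9195] v=[-2.8006]
Step 4: x=[8.2603] v=[-3.2958]
Step 5: x=[7.5661] v=[-3.4708]
Step 6: x=[6.9044] v=[-3.3086]
Step 7: x=[6.3394] v=[-2.8250]
Step 8: x=[5.9260] v=[-2.0670]
Step 9: x=[5.7044] v=[-1.1082]
Step 10: x=[5.6960] v=[-0.0418]
Step 11: x=[5.9017] v=[1.0287]
First v>=0 after going negative at step 11, time=2.2000

Answer: 2.2000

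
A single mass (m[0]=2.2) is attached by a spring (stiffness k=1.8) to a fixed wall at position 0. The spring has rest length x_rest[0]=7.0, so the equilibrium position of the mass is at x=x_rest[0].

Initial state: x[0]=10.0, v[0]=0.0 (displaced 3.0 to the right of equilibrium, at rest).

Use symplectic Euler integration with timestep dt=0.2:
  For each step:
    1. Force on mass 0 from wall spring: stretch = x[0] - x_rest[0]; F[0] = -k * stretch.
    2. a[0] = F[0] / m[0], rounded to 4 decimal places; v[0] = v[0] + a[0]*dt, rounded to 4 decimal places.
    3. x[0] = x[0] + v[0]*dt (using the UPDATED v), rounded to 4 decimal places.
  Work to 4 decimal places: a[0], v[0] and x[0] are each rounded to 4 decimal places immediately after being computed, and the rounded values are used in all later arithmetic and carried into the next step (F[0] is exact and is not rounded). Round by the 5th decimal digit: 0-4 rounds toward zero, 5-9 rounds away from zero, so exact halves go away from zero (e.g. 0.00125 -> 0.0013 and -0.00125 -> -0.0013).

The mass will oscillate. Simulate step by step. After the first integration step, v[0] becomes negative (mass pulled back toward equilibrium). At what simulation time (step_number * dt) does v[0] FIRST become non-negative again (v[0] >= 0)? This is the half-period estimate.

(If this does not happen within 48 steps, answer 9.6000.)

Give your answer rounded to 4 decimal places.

Answer: 3.6000

Derivation:
Step 0: x=[10.0000] v=[0.0000]
Step 1: x=[9.9018] v=[-0.4909]
Step 2: x=[9.7087] v=[-0.9657]
Step 3: x=[9.4269] v=[-1.4089]
Step 4: x=[9.0657] v=[-1.8060]
Step 5: x=[8.6369] v=[-2.1440]
Step 6: x=[8.1545] v=[-2.4119]
Step 7: x=[7.6343] v=[-2.6008]
Step 8: x=[7.0934] v=[-2.7046]
Step 9: x=[6.5494] v=[-2.7199]
Step 10: x=[6.0202] v=[-2.6462]
Step 11: x=[5.5230] v=[-2.4859]
Step 12: x=[5.0742] v=[-2.2442]
Step 13: x=[4.6884] v=[-1.9291]
Step 14: x=[4.3782] v=[-1.5508]
Step 15: x=[4.1538] v=[-1.1218]
Step 16: x=[4.0226] v=[-0.6561]
Step 17: x=[3.9888] v=[-0.1689]
Step 18: x=[4.0536] v=[0.3238]
First v>=0 after going negative at step 18, time=3.6000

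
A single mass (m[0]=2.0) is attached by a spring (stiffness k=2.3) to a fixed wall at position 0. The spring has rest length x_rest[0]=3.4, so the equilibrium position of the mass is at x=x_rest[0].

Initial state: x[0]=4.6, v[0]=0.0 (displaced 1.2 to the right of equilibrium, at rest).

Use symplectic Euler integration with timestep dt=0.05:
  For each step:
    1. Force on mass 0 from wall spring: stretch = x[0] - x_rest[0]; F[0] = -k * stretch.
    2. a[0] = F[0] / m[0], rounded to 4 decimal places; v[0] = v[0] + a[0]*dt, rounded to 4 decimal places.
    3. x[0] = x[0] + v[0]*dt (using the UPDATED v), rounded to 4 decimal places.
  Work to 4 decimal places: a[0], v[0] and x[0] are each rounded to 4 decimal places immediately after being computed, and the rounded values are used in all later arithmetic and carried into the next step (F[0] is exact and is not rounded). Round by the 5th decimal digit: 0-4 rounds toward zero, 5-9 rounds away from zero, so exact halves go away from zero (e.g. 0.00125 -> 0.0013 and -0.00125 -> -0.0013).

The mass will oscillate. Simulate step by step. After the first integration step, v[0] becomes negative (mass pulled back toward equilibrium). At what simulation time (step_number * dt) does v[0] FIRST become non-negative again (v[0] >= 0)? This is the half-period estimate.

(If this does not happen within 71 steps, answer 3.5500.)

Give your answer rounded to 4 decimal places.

Step 0: x=[4.6000] v=[0.0000]
Step 1: x=[4.5966] v=[-0.0690]
Step 2: x=[4.5897] v=[-0.1378]
Step 3: x=[4.5794] v=[-0.2062]
Step 4: x=[4.5657] v=[-0.2740]
Step 5: x=[4.5487] v=[-0.3410]
Step 6: x=[4.5283] v=[-0.4071]
Step 7: x=[4.5047] v=[-0.4720]
Step 8: x=[4.4779] v=[-0.5355]
Step 9: x=[4.4480] v=[-0.5975]
Step 10: x=[4.4151] v=[-0.6578]
Step 11: x=[4.3793] v=[-0.7162]
Step 12: x=[4.3407] v=[-0.7725]
Step 13: x=[4.2994] v=[-0.8266]
Step 14: x=[4.2555] v=[-0.8783]
Step 15: x=[4.2091] v=[-0.9275]
Step 16: x=[4.1604] v=[-0.9740]
Step 17: x=[4.1095] v=[-1.0177]
Step 18: x=[4.0566] v=[-1.0585]
Step 19: x=[4.0018] v=[-1.0963]
Step 20: x=[3.9453] v=[-1.1309]
Step 21: x=[3.8872] v=[-1.1623]
Step 22: x=[3.8277] v=[-1.1903]
Step 23: x=[3.7670] v=[-1.2149]
Step 24: x=[3.7052] v=[-1.2360]
Step 25: x=[3.6425] v=[-1.2536]
Step 26: x=[3.5791] v=[-1.2675]
Step 27: x=[3.5152] v=[-1.2778]
Step 28: x=[3.4510] v=[-1.2844]
Step 29: x=[3.3866] v=[-1.2873]
Step 30: x=[3.3223] v=[-1.2865]
Step 31: x=[3.2582] v=[-1.2820]
Step 32: x=[3.1945] v=[-1.2738]
Step 33: x=[3.1314] v=[-1.2620]
Step 34: x=[3.0691] v=[-1.2466]
Step 35: x=[3.0077] v=[-1.2276]
Step 36: x=[2.9475] v=[-1.2050]
Step 37: x=[2.8886] v=[-1.1790]
Step 38: x=[2.8311] v=[-1.1496]
Step 39: x=[2.7753] v=[-1.1169]
Step 40: x=[2.7213] v=[-1.0810]
Step 41: x=[2.6692] v=[-1.0420]
Step 42: x=[2.6192] v=[-1.0000]
Step 43: x=[2.5714] v=[-0.9551]
Step 44: x=[2.5260] v=[-0.9075]
Step 45: x=[2.4831] v=[-0.8572]
Step 46: x=[2.4429] v=[-0.8045]
Step 47: x=[2.4054] v=[-0.7495]
Step 48: x=[2.3708] v=[-0.6923]
Step 49: x=[2.3391] v=[-0.6331]
Step 50: x=[2.3105] v=[-0.5721]
Step 51: x=[2.2850] v=[-0.5095]
Step 52: x=[2.2627] v=[-0.4454]
Step 53: x=[2.2437] v=[-0.3800]
Step 54: x=[2.2280] v=[-0.3135]
Step 55: x=[2.2157] v=[-0.2461]
Step 56: x=[2.2068] v=[-0.1780]
Step 57: x=[2.2013] v=[-0.1094]
Step 58: x=[2.1993] v=[-0.0405]
Step 59: x=[2.2007] v=[0.0285]
First v>=0 after going negative at step 59, time=2.9500

Answer: 2.9500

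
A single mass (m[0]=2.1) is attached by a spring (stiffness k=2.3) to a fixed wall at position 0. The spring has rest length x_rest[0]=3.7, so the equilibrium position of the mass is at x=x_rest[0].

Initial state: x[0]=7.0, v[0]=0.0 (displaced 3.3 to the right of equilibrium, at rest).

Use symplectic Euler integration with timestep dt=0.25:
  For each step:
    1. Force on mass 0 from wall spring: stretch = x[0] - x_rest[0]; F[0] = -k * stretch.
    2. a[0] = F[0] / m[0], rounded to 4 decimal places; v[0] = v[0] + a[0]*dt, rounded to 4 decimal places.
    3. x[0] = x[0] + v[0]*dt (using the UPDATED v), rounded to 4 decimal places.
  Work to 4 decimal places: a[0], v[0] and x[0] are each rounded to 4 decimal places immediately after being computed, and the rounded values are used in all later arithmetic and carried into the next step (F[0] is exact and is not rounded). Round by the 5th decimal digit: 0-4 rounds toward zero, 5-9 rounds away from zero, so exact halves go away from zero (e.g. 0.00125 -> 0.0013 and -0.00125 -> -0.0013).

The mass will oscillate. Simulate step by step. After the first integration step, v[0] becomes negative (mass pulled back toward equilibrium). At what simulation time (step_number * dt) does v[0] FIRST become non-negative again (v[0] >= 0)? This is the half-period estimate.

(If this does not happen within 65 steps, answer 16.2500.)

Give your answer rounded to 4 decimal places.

Answer: 3.0000

Derivation:
Step 0: x=[7.0000] v=[0.0000]
Step 1: x=[6.7741] v=[-0.9036]
Step 2: x=[6.3378] v=[-1.7453]
Step 3: x=[5.7209] v=[-2.4676]
Step 4: x=[4.9657] v=[-3.0210]
Step 5: x=[4.1238] v=[-3.3676]
Step 6: x=[3.2529] v=[-3.4837]
Step 7: x=[2.4126] v=[-3.3613]
Step 8: x=[1.6604] v=[-3.0088]
Step 9: x=[1.0478] v=[-2.4504]
Step 10: x=[0.6168] v=[-1.7242]
Step 11: x=[0.3968] v=[-0.8800]
Step 12: x=[0.4029] v=[0.0245]
First v>=0 after going negative at step 12, time=3.0000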